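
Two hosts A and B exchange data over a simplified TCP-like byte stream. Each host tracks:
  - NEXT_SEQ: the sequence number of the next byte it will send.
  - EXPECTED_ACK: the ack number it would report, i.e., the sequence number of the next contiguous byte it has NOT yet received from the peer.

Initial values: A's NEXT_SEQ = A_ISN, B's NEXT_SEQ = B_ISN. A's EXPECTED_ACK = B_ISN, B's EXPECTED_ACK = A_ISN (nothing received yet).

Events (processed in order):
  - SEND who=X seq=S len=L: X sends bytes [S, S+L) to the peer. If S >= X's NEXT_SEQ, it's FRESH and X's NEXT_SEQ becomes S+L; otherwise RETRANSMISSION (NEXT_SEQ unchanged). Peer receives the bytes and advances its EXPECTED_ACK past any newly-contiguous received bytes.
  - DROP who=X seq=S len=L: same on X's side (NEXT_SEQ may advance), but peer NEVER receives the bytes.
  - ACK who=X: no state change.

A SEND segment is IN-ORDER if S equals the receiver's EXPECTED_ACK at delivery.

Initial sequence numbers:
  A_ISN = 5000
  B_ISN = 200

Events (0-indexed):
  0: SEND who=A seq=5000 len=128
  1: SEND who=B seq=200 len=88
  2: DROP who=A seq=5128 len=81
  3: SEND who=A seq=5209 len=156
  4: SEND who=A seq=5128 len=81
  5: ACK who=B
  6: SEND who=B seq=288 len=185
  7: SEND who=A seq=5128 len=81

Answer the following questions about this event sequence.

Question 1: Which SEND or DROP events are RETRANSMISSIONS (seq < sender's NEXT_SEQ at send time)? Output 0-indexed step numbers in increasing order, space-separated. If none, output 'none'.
Answer: 4 7

Derivation:
Step 0: SEND seq=5000 -> fresh
Step 1: SEND seq=200 -> fresh
Step 2: DROP seq=5128 -> fresh
Step 3: SEND seq=5209 -> fresh
Step 4: SEND seq=5128 -> retransmit
Step 6: SEND seq=288 -> fresh
Step 7: SEND seq=5128 -> retransmit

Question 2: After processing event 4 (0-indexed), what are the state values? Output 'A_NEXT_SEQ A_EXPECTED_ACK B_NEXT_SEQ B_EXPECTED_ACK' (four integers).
After event 0: A_seq=5128 A_ack=200 B_seq=200 B_ack=5128
After event 1: A_seq=5128 A_ack=288 B_seq=288 B_ack=5128
After event 2: A_seq=5209 A_ack=288 B_seq=288 B_ack=5128
After event 3: A_seq=5365 A_ack=288 B_seq=288 B_ack=5128
After event 4: A_seq=5365 A_ack=288 B_seq=288 B_ack=5365

5365 288 288 5365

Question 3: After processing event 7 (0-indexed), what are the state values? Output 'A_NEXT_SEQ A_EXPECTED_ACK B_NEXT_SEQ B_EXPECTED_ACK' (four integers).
After event 0: A_seq=5128 A_ack=200 B_seq=200 B_ack=5128
After event 1: A_seq=5128 A_ack=288 B_seq=288 B_ack=5128
After event 2: A_seq=5209 A_ack=288 B_seq=288 B_ack=5128
After event 3: A_seq=5365 A_ack=288 B_seq=288 B_ack=5128
After event 4: A_seq=5365 A_ack=288 B_seq=288 B_ack=5365
After event 5: A_seq=5365 A_ack=288 B_seq=288 B_ack=5365
After event 6: A_seq=5365 A_ack=473 B_seq=473 B_ack=5365
After event 7: A_seq=5365 A_ack=473 B_seq=473 B_ack=5365

5365 473 473 5365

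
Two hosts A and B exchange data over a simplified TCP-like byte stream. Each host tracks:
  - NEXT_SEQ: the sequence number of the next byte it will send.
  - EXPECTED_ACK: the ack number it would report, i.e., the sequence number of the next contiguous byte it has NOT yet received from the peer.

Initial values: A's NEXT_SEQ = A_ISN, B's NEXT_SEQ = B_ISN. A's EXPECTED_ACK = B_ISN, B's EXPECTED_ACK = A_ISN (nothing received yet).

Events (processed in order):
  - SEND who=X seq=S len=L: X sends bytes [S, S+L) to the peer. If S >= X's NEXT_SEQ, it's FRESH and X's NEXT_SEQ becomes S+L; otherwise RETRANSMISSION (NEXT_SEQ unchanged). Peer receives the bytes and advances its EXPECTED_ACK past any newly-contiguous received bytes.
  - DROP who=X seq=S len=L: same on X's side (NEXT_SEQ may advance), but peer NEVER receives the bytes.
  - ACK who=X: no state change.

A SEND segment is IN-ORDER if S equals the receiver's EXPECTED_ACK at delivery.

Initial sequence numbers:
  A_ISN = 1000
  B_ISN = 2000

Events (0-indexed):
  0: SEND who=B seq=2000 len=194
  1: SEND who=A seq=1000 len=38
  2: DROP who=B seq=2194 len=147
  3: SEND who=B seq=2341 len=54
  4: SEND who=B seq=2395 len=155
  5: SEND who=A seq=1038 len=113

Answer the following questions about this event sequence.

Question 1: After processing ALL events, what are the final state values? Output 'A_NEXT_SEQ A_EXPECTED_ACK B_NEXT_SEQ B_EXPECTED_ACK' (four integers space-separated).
Answer: 1151 2194 2550 1151

Derivation:
After event 0: A_seq=1000 A_ack=2194 B_seq=2194 B_ack=1000
After event 1: A_seq=1038 A_ack=2194 B_seq=2194 B_ack=1038
After event 2: A_seq=1038 A_ack=2194 B_seq=2341 B_ack=1038
After event 3: A_seq=1038 A_ack=2194 B_seq=2395 B_ack=1038
After event 4: A_seq=1038 A_ack=2194 B_seq=2550 B_ack=1038
After event 5: A_seq=1151 A_ack=2194 B_seq=2550 B_ack=1151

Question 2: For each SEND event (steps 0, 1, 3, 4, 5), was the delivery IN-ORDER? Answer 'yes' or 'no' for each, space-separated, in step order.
Step 0: SEND seq=2000 -> in-order
Step 1: SEND seq=1000 -> in-order
Step 3: SEND seq=2341 -> out-of-order
Step 4: SEND seq=2395 -> out-of-order
Step 5: SEND seq=1038 -> in-order

Answer: yes yes no no yes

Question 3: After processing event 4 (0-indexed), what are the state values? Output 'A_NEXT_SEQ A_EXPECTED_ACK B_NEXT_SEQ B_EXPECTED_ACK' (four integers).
After event 0: A_seq=1000 A_ack=2194 B_seq=2194 B_ack=1000
After event 1: A_seq=1038 A_ack=2194 B_seq=2194 B_ack=1038
After event 2: A_seq=1038 A_ack=2194 B_seq=2341 B_ack=1038
After event 3: A_seq=1038 A_ack=2194 B_seq=2395 B_ack=1038
After event 4: A_seq=1038 A_ack=2194 B_seq=2550 B_ack=1038

1038 2194 2550 1038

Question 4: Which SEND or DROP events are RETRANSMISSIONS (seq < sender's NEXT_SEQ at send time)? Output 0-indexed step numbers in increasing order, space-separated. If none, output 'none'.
Step 0: SEND seq=2000 -> fresh
Step 1: SEND seq=1000 -> fresh
Step 2: DROP seq=2194 -> fresh
Step 3: SEND seq=2341 -> fresh
Step 4: SEND seq=2395 -> fresh
Step 5: SEND seq=1038 -> fresh

Answer: none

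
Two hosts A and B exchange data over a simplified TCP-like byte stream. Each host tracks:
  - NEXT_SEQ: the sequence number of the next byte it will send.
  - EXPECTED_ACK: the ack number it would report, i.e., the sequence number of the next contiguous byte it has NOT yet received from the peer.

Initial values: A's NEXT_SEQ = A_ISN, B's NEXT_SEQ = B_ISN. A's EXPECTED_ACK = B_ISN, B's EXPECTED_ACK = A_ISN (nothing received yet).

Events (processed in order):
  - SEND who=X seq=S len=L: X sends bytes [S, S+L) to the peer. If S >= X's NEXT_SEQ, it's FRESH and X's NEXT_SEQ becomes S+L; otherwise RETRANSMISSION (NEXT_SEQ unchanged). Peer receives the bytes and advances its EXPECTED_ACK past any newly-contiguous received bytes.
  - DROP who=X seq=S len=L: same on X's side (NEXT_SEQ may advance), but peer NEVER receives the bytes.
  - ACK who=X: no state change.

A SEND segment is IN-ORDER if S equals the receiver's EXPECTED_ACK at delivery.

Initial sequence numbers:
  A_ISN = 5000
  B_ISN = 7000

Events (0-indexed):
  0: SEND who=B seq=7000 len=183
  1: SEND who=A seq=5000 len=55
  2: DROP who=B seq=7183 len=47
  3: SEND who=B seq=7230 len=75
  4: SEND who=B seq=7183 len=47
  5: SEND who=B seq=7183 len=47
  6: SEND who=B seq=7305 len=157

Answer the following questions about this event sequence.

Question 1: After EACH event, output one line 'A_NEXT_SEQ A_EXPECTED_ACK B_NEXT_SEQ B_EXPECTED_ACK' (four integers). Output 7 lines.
5000 7183 7183 5000
5055 7183 7183 5055
5055 7183 7230 5055
5055 7183 7305 5055
5055 7305 7305 5055
5055 7305 7305 5055
5055 7462 7462 5055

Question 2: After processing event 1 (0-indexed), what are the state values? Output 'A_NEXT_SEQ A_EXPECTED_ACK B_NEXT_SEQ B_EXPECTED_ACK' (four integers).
After event 0: A_seq=5000 A_ack=7183 B_seq=7183 B_ack=5000
After event 1: A_seq=5055 A_ack=7183 B_seq=7183 B_ack=5055

5055 7183 7183 5055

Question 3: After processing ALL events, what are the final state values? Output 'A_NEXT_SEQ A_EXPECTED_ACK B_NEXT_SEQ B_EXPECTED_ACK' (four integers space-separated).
After event 0: A_seq=5000 A_ack=7183 B_seq=7183 B_ack=5000
After event 1: A_seq=5055 A_ack=7183 B_seq=7183 B_ack=5055
After event 2: A_seq=5055 A_ack=7183 B_seq=7230 B_ack=5055
After event 3: A_seq=5055 A_ack=7183 B_seq=7305 B_ack=5055
After event 4: A_seq=5055 A_ack=7305 B_seq=7305 B_ack=5055
After event 5: A_seq=5055 A_ack=7305 B_seq=7305 B_ack=5055
After event 6: A_seq=5055 A_ack=7462 B_seq=7462 B_ack=5055

Answer: 5055 7462 7462 5055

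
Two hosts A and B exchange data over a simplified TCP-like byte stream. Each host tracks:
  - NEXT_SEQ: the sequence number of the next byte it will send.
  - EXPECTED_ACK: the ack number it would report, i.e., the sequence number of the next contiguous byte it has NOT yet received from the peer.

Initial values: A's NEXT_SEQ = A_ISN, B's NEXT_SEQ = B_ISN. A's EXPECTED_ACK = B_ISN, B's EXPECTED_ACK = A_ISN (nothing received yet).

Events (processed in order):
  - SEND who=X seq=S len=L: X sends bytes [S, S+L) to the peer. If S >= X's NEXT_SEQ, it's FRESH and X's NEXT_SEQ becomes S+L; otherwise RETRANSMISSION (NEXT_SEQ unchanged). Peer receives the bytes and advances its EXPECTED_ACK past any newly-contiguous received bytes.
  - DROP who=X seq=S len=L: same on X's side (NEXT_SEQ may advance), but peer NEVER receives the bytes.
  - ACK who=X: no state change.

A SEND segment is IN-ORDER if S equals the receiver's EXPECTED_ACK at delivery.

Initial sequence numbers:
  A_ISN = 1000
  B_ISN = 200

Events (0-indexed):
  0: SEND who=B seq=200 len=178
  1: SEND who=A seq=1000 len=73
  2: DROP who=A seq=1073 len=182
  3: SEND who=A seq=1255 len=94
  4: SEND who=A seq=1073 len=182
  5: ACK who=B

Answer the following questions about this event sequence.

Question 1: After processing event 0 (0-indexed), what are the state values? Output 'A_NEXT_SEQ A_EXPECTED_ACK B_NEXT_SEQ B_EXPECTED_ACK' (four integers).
After event 0: A_seq=1000 A_ack=378 B_seq=378 B_ack=1000

1000 378 378 1000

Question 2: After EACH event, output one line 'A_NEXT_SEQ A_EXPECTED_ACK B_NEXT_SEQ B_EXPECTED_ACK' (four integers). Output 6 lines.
1000 378 378 1000
1073 378 378 1073
1255 378 378 1073
1349 378 378 1073
1349 378 378 1349
1349 378 378 1349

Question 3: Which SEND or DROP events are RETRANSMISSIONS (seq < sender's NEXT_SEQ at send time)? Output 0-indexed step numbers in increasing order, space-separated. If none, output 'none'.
Answer: 4

Derivation:
Step 0: SEND seq=200 -> fresh
Step 1: SEND seq=1000 -> fresh
Step 2: DROP seq=1073 -> fresh
Step 3: SEND seq=1255 -> fresh
Step 4: SEND seq=1073 -> retransmit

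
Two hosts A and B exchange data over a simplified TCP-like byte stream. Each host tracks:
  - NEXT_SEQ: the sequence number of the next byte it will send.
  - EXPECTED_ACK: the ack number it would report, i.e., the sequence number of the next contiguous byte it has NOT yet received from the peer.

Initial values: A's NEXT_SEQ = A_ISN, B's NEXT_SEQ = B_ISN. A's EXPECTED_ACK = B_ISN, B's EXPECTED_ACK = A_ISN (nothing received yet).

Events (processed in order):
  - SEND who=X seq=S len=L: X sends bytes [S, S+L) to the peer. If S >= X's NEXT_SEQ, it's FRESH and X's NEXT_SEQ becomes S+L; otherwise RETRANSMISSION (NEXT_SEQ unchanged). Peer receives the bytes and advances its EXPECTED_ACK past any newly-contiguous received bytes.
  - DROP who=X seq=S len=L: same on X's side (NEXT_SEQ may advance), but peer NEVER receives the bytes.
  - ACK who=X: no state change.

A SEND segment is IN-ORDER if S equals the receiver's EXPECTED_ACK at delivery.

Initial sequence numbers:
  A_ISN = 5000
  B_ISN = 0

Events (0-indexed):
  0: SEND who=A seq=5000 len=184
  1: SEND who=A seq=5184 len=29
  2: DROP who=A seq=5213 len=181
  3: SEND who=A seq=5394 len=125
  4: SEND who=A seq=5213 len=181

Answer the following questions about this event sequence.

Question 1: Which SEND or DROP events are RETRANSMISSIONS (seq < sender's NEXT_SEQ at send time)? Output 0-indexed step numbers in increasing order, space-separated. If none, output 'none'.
Step 0: SEND seq=5000 -> fresh
Step 1: SEND seq=5184 -> fresh
Step 2: DROP seq=5213 -> fresh
Step 3: SEND seq=5394 -> fresh
Step 4: SEND seq=5213 -> retransmit

Answer: 4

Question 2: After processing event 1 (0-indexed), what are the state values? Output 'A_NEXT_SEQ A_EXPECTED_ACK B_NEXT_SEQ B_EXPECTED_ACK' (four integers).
After event 0: A_seq=5184 A_ack=0 B_seq=0 B_ack=5184
After event 1: A_seq=5213 A_ack=0 B_seq=0 B_ack=5213

5213 0 0 5213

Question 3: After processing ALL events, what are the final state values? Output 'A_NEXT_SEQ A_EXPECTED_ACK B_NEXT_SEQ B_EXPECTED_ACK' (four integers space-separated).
After event 0: A_seq=5184 A_ack=0 B_seq=0 B_ack=5184
After event 1: A_seq=5213 A_ack=0 B_seq=0 B_ack=5213
After event 2: A_seq=5394 A_ack=0 B_seq=0 B_ack=5213
After event 3: A_seq=5519 A_ack=0 B_seq=0 B_ack=5213
After event 4: A_seq=5519 A_ack=0 B_seq=0 B_ack=5519

Answer: 5519 0 0 5519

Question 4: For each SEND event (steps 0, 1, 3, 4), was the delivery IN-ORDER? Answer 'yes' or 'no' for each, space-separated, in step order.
Step 0: SEND seq=5000 -> in-order
Step 1: SEND seq=5184 -> in-order
Step 3: SEND seq=5394 -> out-of-order
Step 4: SEND seq=5213 -> in-order

Answer: yes yes no yes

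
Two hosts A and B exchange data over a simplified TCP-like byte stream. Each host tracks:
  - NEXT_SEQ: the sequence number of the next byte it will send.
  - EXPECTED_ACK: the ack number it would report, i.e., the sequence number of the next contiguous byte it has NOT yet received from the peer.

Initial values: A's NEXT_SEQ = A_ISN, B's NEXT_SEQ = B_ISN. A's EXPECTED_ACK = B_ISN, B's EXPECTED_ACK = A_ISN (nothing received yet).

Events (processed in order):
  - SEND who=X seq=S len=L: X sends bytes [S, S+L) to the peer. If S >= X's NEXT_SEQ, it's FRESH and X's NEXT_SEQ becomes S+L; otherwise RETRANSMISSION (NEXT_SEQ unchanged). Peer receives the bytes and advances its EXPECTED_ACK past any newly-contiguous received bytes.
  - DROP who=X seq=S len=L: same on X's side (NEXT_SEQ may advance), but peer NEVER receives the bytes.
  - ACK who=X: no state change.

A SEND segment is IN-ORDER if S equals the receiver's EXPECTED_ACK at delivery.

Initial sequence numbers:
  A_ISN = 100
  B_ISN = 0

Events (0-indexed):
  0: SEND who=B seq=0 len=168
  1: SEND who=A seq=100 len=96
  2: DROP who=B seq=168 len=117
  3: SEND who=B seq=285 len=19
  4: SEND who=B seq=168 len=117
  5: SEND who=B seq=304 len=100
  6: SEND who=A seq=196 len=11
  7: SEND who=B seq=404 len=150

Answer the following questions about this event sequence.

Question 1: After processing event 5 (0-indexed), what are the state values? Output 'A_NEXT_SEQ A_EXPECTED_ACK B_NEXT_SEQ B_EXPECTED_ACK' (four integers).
After event 0: A_seq=100 A_ack=168 B_seq=168 B_ack=100
After event 1: A_seq=196 A_ack=168 B_seq=168 B_ack=196
After event 2: A_seq=196 A_ack=168 B_seq=285 B_ack=196
After event 3: A_seq=196 A_ack=168 B_seq=304 B_ack=196
After event 4: A_seq=196 A_ack=304 B_seq=304 B_ack=196
After event 5: A_seq=196 A_ack=404 B_seq=404 B_ack=196

196 404 404 196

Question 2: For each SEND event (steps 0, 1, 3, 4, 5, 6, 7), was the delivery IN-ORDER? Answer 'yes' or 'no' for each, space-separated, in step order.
Step 0: SEND seq=0 -> in-order
Step 1: SEND seq=100 -> in-order
Step 3: SEND seq=285 -> out-of-order
Step 4: SEND seq=168 -> in-order
Step 5: SEND seq=304 -> in-order
Step 6: SEND seq=196 -> in-order
Step 7: SEND seq=404 -> in-order

Answer: yes yes no yes yes yes yes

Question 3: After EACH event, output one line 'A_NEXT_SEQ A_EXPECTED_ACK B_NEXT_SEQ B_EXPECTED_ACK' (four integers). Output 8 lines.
100 168 168 100
196 168 168 196
196 168 285 196
196 168 304 196
196 304 304 196
196 404 404 196
207 404 404 207
207 554 554 207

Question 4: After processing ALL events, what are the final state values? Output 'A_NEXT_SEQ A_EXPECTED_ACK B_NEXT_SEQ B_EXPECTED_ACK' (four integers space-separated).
Answer: 207 554 554 207

Derivation:
After event 0: A_seq=100 A_ack=168 B_seq=168 B_ack=100
After event 1: A_seq=196 A_ack=168 B_seq=168 B_ack=196
After event 2: A_seq=196 A_ack=168 B_seq=285 B_ack=196
After event 3: A_seq=196 A_ack=168 B_seq=304 B_ack=196
After event 4: A_seq=196 A_ack=304 B_seq=304 B_ack=196
After event 5: A_seq=196 A_ack=404 B_seq=404 B_ack=196
After event 6: A_seq=207 A_ack=404 B_seq=404 B_ack=207
After event 7: A_seq=207 A_ack=554 B_seq=554 B_ack=207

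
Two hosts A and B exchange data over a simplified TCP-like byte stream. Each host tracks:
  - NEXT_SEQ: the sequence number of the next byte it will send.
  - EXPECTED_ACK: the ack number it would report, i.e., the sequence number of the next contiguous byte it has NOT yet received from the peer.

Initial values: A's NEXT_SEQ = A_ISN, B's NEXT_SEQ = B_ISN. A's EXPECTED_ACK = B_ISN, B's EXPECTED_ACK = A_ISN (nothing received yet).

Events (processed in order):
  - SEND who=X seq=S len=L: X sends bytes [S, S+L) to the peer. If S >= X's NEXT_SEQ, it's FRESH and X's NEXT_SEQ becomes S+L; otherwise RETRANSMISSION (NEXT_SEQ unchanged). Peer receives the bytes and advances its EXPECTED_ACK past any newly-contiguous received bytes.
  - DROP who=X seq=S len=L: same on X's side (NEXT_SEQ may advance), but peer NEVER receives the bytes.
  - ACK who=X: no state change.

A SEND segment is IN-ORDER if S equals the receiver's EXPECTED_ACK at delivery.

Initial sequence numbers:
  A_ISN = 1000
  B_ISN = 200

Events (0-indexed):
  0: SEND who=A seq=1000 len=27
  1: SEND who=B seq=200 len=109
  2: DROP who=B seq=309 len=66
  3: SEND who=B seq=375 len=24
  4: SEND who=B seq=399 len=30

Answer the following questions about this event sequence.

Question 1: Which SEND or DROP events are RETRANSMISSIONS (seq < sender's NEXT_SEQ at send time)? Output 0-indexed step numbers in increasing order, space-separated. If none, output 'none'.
Step 0: SEND seq=1000 -> fresh
Step 1: SEND seq=200 -> fresh
Step 2: DROP seq=309 -> fresh
Step 3: SEND seq=375 -> fresh
Step 4: SEND seq=399 -> fresh

Answer: none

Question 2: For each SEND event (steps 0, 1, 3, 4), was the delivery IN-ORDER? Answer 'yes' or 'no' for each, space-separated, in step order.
Step 0: SEND seq=1000 -> in-order
Step 1: SEND seq=200 -> in-order
Step 3: SEND seq=375 -> out-of-order
Step 4: SEND seq=399 -> out-of-order

Answer: yes yes no no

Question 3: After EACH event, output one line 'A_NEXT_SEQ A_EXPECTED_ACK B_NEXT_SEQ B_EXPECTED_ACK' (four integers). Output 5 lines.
1027 200 200 1027
1027 309 309 1027
1027 309 375 1027
1027 309 399 1027
1027 309 429 1027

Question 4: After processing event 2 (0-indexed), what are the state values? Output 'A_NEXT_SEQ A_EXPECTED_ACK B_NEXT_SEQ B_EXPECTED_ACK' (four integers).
After event 0: A_seq=1027 A_ack=200 B_seq=200 B_ack=1027
After event 1: A_seq=1027 A_ack=309 B_seq=309 B_ack=1027
After event 2: A_seq=1027 A_ack=309 B_seq=375 B_ack=1027

1027 309 375 1027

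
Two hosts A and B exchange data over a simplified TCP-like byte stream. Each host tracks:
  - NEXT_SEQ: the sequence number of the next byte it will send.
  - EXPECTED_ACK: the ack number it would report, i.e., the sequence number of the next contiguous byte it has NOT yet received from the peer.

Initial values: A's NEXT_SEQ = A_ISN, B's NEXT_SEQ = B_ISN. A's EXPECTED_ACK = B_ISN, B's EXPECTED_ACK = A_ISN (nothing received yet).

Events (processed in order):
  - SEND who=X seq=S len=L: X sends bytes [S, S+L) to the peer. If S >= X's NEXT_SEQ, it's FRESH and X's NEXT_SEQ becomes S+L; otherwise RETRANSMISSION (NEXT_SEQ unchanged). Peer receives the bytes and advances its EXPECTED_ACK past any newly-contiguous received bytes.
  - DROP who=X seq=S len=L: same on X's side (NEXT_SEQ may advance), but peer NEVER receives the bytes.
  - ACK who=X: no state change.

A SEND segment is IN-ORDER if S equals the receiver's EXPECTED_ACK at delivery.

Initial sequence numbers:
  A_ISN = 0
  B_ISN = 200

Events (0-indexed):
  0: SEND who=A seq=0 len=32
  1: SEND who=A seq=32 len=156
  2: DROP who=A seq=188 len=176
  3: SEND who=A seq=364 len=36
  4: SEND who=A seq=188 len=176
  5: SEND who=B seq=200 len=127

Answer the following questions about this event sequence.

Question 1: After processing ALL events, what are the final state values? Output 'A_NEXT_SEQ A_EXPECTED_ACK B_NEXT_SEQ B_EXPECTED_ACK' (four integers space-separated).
Answer: 400 327 327 400

Derivation:
After event 0: A_seq=32 A_ack=200 B_seq=200 B_ack=32
After event 1: A_seq=188 A_ack=200 B_seq=200 B_ack=188
After event 2: A_seq=364 A_ack=200 B_seq=200 B_ack=188
After event 3: A_seq=400 A_ack=200 B_seq=200 B_ack=188
After event 4: A_seq=400 A_ack=200 B_seq=200 B_ack=400
After event 5: A_seq=400 A_ack=327 B_seq=327 B_ack=400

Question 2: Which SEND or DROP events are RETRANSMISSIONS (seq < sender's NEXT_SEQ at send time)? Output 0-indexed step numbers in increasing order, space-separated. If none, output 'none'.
Answer: 4

Derivation:
Step 0: SEND seq=0 -> fresh
Step 1: SEND seq=32 -> fresh
Step 2: DROP seq=188 -> fresh
Step 3: SEND seq=364 -> fresh
Step 4: SEND seq=188 -> retransmit
Step 5: SEND seq=200 -> fresh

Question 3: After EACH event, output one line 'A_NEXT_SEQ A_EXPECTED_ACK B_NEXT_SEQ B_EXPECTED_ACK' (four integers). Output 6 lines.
32 200 200 32
188 200 200 188
364 200 200 188
400 200 200 188
400 200 200 400
400 327 327 400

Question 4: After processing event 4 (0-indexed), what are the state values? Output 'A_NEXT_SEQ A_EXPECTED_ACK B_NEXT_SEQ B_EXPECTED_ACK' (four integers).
After event 0: A_seq=32 A_ack=200 B_seq=200 B_ack=32
After event 1: A_seq=188 A_ack=200 B_seq=200 B_ack=188
After event 2: A_seq=364 A_ack=200 B_seq=200 B_ack=188
After event 3: A_seq=400 A_ack=200 B_seq=200 B_ack=188
After event 4: A_seq=400 A_ack=200 B_seq=200 B_ack=400

400 200 200 400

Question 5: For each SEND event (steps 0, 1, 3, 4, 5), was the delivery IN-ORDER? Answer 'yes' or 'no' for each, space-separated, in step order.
Answer: yes yes no yes yes

Derivation:
Step 0: SEND seq=0 -> in-order
Step 1: SEND seq=32 -> in-order
Step 3: SEND seq=364 -> out-of-order
Step 4: SEND seq=188 -> in-order
Step 5: SEND seq=200 -> in-order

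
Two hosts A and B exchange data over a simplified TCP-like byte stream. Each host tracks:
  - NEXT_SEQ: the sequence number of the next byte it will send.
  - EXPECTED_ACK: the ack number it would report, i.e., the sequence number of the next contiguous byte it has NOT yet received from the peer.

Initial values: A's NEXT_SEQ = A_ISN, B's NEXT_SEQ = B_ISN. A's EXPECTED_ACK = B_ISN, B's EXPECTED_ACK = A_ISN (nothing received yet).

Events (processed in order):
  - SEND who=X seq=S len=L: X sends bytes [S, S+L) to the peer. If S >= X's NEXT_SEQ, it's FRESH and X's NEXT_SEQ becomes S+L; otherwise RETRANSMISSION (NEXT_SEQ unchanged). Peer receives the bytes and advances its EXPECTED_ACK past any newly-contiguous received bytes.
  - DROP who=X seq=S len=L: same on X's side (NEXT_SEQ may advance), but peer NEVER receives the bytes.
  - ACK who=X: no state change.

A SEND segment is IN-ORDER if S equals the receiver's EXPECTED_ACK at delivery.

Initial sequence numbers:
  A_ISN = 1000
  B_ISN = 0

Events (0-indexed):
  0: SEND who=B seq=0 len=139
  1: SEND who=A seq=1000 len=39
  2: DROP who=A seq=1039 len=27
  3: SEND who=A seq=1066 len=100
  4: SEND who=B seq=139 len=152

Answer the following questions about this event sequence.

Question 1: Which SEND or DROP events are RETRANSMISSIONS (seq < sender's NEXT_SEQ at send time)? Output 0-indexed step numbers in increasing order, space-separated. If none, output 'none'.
Step 0: SEND seq=0 -> fresh
Step 1: SEND seq=1000 -> fresh
Step 2: DROP seq=1039 -> fresh
Step 3: SEND seq=1066 -> fresh
Step 4: SEND seq=139 -> fresh

Answer: none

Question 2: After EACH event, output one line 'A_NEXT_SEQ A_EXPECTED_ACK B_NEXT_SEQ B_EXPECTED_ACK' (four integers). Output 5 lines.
1000 139 139 1000
1039 139 139 1039
1066 139 139 1039
1166 139 139 1039
1166 291 291 1039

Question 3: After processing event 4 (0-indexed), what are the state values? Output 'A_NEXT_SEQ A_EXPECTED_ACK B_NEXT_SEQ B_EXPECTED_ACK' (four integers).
After event 0: A_seq=1000 A_ack=139 B_seq=139 B_ack=1000
After event 1: A_seq=1039 A_ack=139 B_seq=139 B_ack=1039
After event 2: A_seq=1066 A_ack=139 B_seq=139 B_ack=1039
After event 3: A_seq=1166 A_ack=139 B_seq=139 B_ack=1039
After event 4: A_seq=1166 A_ack=291 B_seq=291 B_ack=1039

1166 291 291 1039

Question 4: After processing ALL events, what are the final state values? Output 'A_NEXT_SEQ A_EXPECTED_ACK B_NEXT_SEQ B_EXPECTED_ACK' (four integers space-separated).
After event 0: A_seq=1000 A_ack=139 B_seq=139 B_ack=1000
After event 1: A_seq=1039 A_ack=139 B_seq=139 B_ack=1039
After event 2: A_seq=1066 A_ack=139 B_seq=139 B_ack=1039
After event 3: A_seq=1166 A_ack=139 B_seq=139 B_ack=1039
After event 4: A_seq=1166 A_ack=291 B_seq=291 B_ack=1039

Answer: 1166 291 291 1039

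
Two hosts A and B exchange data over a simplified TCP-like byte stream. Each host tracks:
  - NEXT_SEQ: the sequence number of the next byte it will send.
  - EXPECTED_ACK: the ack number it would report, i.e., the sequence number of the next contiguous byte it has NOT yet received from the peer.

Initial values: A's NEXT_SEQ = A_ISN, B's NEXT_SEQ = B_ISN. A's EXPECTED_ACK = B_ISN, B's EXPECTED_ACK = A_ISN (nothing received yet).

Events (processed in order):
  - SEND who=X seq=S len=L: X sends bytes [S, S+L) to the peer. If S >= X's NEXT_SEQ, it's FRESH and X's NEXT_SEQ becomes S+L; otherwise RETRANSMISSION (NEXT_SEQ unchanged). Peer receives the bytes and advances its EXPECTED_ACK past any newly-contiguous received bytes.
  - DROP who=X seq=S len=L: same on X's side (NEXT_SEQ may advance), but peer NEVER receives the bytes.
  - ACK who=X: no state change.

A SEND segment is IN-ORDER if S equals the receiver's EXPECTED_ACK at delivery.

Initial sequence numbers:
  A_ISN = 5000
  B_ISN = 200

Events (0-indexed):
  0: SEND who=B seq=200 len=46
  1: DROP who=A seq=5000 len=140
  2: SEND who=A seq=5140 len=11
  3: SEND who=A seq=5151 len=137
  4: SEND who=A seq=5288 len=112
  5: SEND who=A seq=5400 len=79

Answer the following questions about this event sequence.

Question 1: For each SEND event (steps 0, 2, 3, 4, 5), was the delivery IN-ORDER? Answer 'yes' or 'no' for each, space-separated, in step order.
Step 0: SEND seq=200 -> in-order
Step 2: SEND seq=5140 -> out-of-order
Step 3: SEND seq=5151 -> out-of-order
Step 4: SEND seq=5288 -> out-of-order
Step 5: SEND seq=5400 -> out-of-order

Answer: yes no no no no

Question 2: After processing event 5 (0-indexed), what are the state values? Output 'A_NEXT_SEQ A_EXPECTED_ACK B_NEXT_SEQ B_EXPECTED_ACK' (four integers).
After event 0: A_seq=5000 A_ack=246 B_seq=246 B_ack=5000
After event 1: A_seq=5140 A_ack=246 B_seq=246 B_ack=5000
After event 2: A_seq=5151 A_ack=246 B_seq=246 B_ack=5000
After event 3: A_seq=5288 A_ack=246 B_seq=246 B_ack=5000
After event 4: A_seq=5400 A_ack=246 B_seq=246 B_ack=5000
After event 5: A_seq=5479 A_ack=246 B_seq=246 B_ack=5000

5479 246 246 5000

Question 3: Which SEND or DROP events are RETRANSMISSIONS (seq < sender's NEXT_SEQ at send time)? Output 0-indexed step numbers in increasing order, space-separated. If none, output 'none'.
Step 0: SEND seq=200 -> fresh
Step 1: DROP seq=5000 -> fresh
Step 2: SEND seq=5140 -> fresh
Step 3: SEND seq=5151 -> fresh
Step 4: SEND seq=5288 -> fresh
Step 5: SEND seq=5400 -> fresh

Answer: none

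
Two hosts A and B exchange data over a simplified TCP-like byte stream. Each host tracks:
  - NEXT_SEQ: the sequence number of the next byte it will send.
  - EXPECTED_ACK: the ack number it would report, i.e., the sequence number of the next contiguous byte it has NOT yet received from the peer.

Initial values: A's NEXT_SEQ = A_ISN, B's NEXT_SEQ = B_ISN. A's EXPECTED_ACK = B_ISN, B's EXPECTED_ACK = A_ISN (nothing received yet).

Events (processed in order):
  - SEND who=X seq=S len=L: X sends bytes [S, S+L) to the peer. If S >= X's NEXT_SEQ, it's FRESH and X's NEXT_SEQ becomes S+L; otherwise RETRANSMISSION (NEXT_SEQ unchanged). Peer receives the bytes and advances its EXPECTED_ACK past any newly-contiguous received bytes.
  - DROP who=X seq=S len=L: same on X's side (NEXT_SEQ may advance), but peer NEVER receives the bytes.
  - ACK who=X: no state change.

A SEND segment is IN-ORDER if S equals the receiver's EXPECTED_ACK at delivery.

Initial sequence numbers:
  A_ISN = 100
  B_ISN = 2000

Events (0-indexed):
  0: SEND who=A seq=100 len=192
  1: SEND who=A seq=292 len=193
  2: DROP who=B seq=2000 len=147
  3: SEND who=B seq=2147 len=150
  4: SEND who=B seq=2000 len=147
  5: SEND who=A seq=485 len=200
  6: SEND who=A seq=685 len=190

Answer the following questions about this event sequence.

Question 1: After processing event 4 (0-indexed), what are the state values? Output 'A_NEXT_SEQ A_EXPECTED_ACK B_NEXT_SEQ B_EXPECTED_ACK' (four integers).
After event 0: A_seq=292 A_ack=2000 B_seq=2000 B_ack=292
After event 1: A_seq=485 A_ack=2000 B_seq=2000 B_ack=485
After event 2: A_seq=485 A_ack=2000 B_seq=2147 B_ack=485
After event 3: A_seq=485 A_ack=2000 B_seq=2297 B_ack=485
After event 4: A_seq=485 A_ack=2297 B_seq=2297 B_ack=485

485 2297 2297 485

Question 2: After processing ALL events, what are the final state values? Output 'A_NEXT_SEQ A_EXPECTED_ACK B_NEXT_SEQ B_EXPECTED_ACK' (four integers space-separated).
Answer: 875 2297 2297 875

Derivation:
After event 0: A_seq=292 A_ack=2000 B_seq=2000 B_ack=292
After event 1: A_seq=485 A_ack=2000 B_seq=2000 B_ack=485
After event 2: A_seq=485 A_ack=2000 B_seq=2147 B_ack=485
After event 3: A_seq=485 A_ack=2000 B_seq=2297 B_ack=485
After event 4: A_seq=485 A_ack=2297 B_seq=2297 B_ack=485
After event 5: A_seq=685 A_ack=2297 B_seq=2297 B_ack=685
After event 6: A_seq=875 A_ack=2297 B_seq=2297 B_ack=875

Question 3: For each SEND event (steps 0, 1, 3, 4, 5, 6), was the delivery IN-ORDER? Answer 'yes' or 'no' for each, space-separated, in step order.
Step 0: SEND seq=100 -> in-order
Step 1: SEND seq=292 -> in-order
Step 3: SEND seq=2147 -> out-of-order
Step 4: SEND seq=2000 -> in-order
Step 5: SEND seq=485 -> in-order
Step 6: SEND seq=685 -> in-order

Answer: yes yes no yes yes yes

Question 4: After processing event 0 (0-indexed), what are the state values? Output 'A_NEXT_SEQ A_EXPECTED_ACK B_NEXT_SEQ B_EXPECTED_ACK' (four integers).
After event 0: A_seq=292 A_ack=2000 B_seq=2000 B_ack=292

292 2000 2000 292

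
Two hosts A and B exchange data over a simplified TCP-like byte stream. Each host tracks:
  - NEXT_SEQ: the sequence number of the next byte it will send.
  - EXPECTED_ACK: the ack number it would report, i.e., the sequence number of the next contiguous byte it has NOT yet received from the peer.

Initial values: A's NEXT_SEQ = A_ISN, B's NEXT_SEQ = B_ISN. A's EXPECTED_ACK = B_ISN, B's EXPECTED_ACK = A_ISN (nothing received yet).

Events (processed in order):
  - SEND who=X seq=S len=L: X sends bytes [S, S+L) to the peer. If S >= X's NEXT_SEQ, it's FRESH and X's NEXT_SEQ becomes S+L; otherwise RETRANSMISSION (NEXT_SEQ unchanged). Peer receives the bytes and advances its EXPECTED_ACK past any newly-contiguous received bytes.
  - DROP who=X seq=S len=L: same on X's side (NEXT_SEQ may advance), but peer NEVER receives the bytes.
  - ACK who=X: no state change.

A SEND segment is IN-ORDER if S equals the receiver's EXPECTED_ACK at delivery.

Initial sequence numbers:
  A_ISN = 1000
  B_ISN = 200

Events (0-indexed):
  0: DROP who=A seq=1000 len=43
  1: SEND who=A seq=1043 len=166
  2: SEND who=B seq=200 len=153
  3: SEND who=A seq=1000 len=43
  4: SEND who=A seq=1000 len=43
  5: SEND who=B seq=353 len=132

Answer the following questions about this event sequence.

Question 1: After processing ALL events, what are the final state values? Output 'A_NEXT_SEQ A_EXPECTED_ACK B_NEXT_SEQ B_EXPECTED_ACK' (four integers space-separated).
After event 0: A_seq=1043 A_ack=200 B_seq=200 B_ack=1000
After event 1: A_seq=1209 A_ack=200 B_seq=200 B_ack=1000
After event 2: A_seq=1209 A_ack=353 B_seq=353 B_ack=1000
After event 3: A_seq=1209 A_ack=353 B_seq=353 B_ack=1209
After event 4: A_seq=1209 A_ack=353 B_seq=353 B_ack=1209
After event 5: A_seq=1209 A_ack=485 B_seq=485 B_ack=1209

Answer: 1209 485 485 1209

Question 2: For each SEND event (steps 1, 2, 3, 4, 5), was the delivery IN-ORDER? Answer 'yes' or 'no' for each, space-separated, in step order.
Answer: no yes yes no yes

Derivation:
Step 1: SEND seq=1043 -> out-of-order
Step 2: SEND seq=200 -> in-order
Step 3: SEND seq=1000 -> in-order
Step 4: SEND seq=1000 -> out-of-order
Step 5: SEND seq=353 -> in-order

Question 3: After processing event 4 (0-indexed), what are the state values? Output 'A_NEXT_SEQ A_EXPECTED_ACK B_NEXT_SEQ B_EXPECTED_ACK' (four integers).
After event 0: A_seq=1043 A_ack=200 B_seq=200 B_ack=1000
After event 1: A_seq=1209 A_ack=200 B_seq=200 B_ack=1000
After event 2: A_seq=1209 A_ack=353 B_seq=353 B_ack=1000
After event 3: A_seq=1209 A_ack=353 B_seq=353 B_ack=1209
After event 4: A_seq=1209 A_ack=353 B_seq=353 B_ack=1209

1209 353 353 1209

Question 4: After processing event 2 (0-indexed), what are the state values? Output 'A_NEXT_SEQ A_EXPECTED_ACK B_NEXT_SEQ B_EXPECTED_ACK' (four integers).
After event 0: A_seq=1043 A_ack=200 B_seq=200 B_ack=1000
After event 1: A_seq=1209 A_ack=200 B_seq=200 B_ack=1000
After event 2: A_seq=1209 A_ack=353 B_seq=353 B_ack=1000

1209 353 353 1000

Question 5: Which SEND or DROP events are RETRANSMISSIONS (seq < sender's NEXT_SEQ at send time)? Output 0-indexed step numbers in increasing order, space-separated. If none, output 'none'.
Step 0: DROP seq=1000 -> fresh
Step 1: SEND seq=1043 -> fresh
Step 2: SEND seq=200 -> fresh
Step 3: SEND seq=1000 -> retransmit
Step 4: SEND seq=1000 -> retransmit
Step 5: SEND seq=353 -> fresh

Answer: 3 4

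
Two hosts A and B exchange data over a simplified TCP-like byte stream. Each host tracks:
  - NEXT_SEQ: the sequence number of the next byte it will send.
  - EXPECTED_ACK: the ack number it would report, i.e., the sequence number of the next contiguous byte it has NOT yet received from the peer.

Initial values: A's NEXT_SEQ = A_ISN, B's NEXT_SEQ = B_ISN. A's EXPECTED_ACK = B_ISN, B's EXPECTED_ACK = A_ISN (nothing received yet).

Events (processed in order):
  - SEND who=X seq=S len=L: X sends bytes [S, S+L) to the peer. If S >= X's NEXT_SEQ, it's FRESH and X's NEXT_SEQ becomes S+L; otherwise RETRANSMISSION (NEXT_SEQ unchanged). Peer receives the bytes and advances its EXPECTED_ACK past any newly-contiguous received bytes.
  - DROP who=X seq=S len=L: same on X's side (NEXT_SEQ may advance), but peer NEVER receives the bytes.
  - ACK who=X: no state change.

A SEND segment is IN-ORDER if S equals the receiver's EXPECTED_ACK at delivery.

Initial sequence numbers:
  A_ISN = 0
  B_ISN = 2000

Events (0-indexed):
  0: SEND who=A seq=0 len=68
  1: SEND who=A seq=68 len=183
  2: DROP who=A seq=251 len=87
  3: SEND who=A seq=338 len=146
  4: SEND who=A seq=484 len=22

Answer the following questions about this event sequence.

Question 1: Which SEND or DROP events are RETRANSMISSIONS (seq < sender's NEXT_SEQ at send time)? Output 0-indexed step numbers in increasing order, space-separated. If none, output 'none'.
Step 0: SEND seq=0 -> fresh
Step 1: SEND seq=68 -> fresh
Step 2: DROP seq=251 -> fresh
Step 3: SEND seq=338 -> fresh
Step 4: SEND seq=484 -> fresh

Answer: none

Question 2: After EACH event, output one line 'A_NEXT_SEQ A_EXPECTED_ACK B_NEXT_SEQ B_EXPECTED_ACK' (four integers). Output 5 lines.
68 2000 2000 68
251 2000 2000 251
338 2000 2000 251
484 2000 2000 251
506 2000 2000 251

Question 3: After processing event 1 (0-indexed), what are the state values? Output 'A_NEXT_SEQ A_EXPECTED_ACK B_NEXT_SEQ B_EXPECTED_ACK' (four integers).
After event 0: A_seq=68 A_ack=2000 B_seq=2000 B_ack=68
After event 1: A_seq=251 A_ack=2000 B_seq=2000 B_ack=251

251 2000 2000 251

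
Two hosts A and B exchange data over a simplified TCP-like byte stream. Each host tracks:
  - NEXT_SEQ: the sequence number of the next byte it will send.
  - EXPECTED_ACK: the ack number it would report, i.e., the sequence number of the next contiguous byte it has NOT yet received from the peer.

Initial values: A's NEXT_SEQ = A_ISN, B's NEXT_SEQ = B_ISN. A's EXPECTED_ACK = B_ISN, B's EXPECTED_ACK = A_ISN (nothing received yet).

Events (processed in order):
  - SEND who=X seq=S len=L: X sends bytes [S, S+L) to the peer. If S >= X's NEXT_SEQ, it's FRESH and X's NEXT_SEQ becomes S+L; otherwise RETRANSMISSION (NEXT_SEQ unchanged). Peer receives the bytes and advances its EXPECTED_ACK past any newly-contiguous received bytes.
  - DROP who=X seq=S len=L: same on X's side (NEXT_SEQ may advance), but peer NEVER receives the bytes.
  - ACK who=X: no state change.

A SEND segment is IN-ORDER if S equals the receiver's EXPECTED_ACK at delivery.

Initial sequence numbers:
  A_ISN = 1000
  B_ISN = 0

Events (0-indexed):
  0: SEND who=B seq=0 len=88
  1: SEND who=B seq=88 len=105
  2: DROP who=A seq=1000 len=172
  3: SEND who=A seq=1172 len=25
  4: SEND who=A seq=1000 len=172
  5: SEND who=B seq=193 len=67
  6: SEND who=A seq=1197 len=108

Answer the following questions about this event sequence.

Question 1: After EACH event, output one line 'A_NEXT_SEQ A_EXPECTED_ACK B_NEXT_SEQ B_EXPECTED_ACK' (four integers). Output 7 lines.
1000 88 88 1000
1000 193 193 1000
1172 193 193 1000
1197 193 193 1000
1197 193 193 1197
1197 260 260 1197
1305 260 260 1305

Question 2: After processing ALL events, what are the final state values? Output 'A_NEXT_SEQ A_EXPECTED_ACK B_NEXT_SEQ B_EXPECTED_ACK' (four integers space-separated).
Answer: 1305 260 260 1305

Derivation:
After event 0: A_seq=1000 A_ack=88 B_seq=88 B_ack=1000
After event 1: A_seq=1000 A_ack=193 B_seq=193 B_ack=1000
After event 2: A_seq=1172 A_ack=193 B_seq=193 B_ack=1000
After event 3: A_seq=1197 A_ack=193 B_seq=193 B_ack=1000
After event 4: A_seq=1197 A_ack=193 B_seq=193 B_ack=1197
After event 5: A_seq=1197 A_ack=260 B_seq=260 B_ack=1197
After event 6: A_seq=1305 A_ack=260 B_seq=260 B_ack=1305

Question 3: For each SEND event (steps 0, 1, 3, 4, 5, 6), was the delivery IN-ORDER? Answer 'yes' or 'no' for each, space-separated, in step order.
Step 0: SEND seq=0 -> in-order
Step 1: SEND seq=88 -> in-order
Step 3: SEND seq=1172 -> out-of-order
Step 4: SEND seq=1000 -> in-order
Step 5: SEND seq=193 -> in-order
Step 6: SEND seq=1197 -> in-order

Answer: yes yes no yes yes yes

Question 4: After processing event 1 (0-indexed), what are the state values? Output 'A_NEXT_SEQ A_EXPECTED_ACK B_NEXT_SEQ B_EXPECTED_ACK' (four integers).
After event 0: A_seq=1000 A_ack=88 B_seq=88 B_ack=1000
After event 1: A_seq=1000 A_ack=193 B_seq=193 B_ack=1000

1000 193 193 1000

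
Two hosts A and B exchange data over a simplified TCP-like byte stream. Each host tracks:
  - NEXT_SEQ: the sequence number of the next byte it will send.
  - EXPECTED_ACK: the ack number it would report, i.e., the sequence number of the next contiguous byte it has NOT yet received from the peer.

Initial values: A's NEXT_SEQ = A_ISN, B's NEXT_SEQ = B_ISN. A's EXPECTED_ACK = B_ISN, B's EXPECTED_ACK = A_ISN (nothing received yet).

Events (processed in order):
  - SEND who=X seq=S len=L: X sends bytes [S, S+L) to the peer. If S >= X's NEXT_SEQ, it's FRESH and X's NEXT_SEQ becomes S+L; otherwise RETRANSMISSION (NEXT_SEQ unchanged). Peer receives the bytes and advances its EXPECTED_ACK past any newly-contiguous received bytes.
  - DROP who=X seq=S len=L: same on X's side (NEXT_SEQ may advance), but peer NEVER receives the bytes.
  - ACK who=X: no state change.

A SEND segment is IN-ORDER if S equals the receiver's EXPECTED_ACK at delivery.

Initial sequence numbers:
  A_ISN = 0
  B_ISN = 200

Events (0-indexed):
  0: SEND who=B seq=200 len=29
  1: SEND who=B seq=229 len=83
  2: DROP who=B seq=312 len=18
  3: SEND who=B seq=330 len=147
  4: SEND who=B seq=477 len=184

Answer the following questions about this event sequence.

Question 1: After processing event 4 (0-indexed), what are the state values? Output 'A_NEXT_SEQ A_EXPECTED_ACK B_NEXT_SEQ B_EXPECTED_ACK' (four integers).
After event 0: A_seq=0 A_ack=229 B_seq=229 B_ack=0
After event 1: A_seq=0 A_ack=312 B_seq=312 B_ack=0
After event 2: A_seq=0 A_ack=312 B_seq=330 B_ack=0
After event 3: A_seq=0 A_ack=312 B_seq=477 B_ack=0
After event 4: A_seq=0 A_ack=312 B_seq=661 B_ack=0

0 312 661 0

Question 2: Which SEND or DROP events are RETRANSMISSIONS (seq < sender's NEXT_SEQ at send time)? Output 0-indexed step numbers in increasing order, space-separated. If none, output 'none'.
Step 0: SEND seq=200 -> fresh
Step 1: SEND seq=229 -> fresh
Step 2: DROP seq=312 -> fresh
Step 3: SEND seq=330 -> fresh
Step 4: SEND seq=477 -> fresh

Answer: none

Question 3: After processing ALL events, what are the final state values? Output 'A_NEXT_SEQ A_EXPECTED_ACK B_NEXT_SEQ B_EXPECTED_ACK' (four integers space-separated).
After event 0: A_seq=0 A_ack=229 B_seq=229 B_ack=0
After event 1: A_seq=0 A_ack=312 B_seq=312 B_ack=0
After event 2: A_seq=0 A_ack=312 B_seq=330 B_ack=0
After event 3: A_seq=0 A_ack=312 B_seq=477 B_ack=0
After event 4: A_seq=0 A_ack=312 B_seq=661 B_ack=0

Answer: 0 312 661 0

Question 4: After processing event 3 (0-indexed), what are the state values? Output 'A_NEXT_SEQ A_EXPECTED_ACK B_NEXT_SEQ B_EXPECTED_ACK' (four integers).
After event 0: A_seq=0 A_ack=229 B_seq=229 B_ack=0
After event 1: A_seq=0 A_ack=312 B_seq=312 B_ack=0
After event 2: A_seq=0 A_ack=312 B_seq=330 B_ack=0
After event 3: A_seq=0 A_ack=312 B_seq=477 B_ack=0

0 312 477 0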